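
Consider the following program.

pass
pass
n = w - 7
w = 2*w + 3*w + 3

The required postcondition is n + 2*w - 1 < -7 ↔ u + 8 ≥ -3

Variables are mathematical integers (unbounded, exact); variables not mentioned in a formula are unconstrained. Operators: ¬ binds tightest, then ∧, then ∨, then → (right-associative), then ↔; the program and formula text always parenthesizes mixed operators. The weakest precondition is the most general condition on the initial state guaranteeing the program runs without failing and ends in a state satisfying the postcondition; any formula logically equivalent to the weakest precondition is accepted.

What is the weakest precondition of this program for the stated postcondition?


Working backward. After the program, the postcondition n + 2*w - 1 < -7 ↔ u + 8 ≥ -3 must hold; in canonical form it is n + 2*w < -6 ↔ u ≥ -11.
Before w := 2*w + 3*w + 3: n + 10*w < -12 ↔ u ≥ -11
Before n := w - 7: 11*w < -5 ↔ u ≥ -11
Before skip: 11*w < -5 ↔ u ≥ -11
Before skip: 11*w < -5 ↔ u ≥ -11
Answer: WP = 11*w < -5 ↔ u ≥ -11


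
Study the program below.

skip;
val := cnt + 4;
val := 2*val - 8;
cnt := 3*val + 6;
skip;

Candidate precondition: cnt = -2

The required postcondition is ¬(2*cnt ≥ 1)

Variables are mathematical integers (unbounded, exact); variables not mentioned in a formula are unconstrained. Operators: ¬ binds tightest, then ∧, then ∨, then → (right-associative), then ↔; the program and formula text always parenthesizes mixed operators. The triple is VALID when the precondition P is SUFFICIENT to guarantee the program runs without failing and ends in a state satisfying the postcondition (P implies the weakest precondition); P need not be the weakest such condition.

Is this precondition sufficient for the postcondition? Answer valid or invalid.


Working backward. After the program, ¬(2*cnt ≥ 1) must hold.
Before skip: ¬(2*cnt ≥ 1)
Before cnt := 3*val + 6: ¬(6*val ≥ -11)
Before val := 2*val - 8: ¬(12*val ≥ 37)
Before val := cnt + 4: ¬(12*cnt ≥ -11)
Before skip: ¬(12*cnt ≥ -11)
The weakest precondition is ¬(12*cnt ≥ -11).
Check whether cnt = -2 implies it.
Every state satisfying the precondition satisfies the weakest precondition: the implication holds.
Answer: valid


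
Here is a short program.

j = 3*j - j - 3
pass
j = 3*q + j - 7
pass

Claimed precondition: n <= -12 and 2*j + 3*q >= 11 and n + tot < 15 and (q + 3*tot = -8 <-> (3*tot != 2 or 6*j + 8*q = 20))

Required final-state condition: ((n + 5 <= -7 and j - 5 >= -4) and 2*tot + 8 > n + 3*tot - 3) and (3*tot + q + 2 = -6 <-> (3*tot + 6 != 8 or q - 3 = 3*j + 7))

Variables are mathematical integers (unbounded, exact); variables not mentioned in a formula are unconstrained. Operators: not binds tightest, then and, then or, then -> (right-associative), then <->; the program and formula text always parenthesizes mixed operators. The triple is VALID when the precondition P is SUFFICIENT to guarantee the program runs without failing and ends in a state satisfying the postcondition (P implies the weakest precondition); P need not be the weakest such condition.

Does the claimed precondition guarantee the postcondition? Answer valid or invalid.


Working backward. After the program, the postcondition ((n + 5 <= -7 and j - 5 >= -4) and 2*tot + 8 > n + 3*tot - 3) and (3*tot + q + 2 = -6 <-> (3*tot + 6 != 8 or q - 3 = 3*j + 7)) must hold; in canonical form it is n <= -12 and j >= 1 and n + tot < 11 and (q + 3*tot = -8 <-> (3*tot != 2 or q = 3*j + 10)).
Before skip: n <= -12 and j >= 1 and n + tot < 11 and (q + 3*tot = -8 <-> (3*tot != 2 or q = 3*j + 10))
Before j := 3*q + j - 7: n <= -12 and j + 3*q >= 8 and n + tot < 11 and (q + 3*tot = -8 <-> (3*tot != 2 or 3*j + 8*q = 11))
Before skip: n <= -12 and j + 3*q >= 8 and n + tot < 11 and (q + 3*tot = -8 <-> (3*tot != 2 or 3*j + 8*q = 11))
Before j := 3*j - j - 3: n <= -12 and 2*j + 3*q >= 11 and n + tot < 11 and (q + 3*tot = -8 <-> (3*tot != 2 or 6*j + 8*q = 20))
The weakest precondition is n <= -12 and 2*j + 3*q >= 11 and n + tot < 11 and (q + 3*tot = -8 <-> (3*tot != 2 or 6*j + 8*q = 20)).
Check whether n <= -12 and 2*j + 3*q >= 11 and n + tot < 15 and (q + 3*tot = -8 <-> (3*tot != 2 or 6*j + 8*q = 20)) implies it.
Countermodel: at the initial state j = 121, n = -12, q = -77, tot = 23, the precondition holds but the weakest precondition fails.
Answer: invalid


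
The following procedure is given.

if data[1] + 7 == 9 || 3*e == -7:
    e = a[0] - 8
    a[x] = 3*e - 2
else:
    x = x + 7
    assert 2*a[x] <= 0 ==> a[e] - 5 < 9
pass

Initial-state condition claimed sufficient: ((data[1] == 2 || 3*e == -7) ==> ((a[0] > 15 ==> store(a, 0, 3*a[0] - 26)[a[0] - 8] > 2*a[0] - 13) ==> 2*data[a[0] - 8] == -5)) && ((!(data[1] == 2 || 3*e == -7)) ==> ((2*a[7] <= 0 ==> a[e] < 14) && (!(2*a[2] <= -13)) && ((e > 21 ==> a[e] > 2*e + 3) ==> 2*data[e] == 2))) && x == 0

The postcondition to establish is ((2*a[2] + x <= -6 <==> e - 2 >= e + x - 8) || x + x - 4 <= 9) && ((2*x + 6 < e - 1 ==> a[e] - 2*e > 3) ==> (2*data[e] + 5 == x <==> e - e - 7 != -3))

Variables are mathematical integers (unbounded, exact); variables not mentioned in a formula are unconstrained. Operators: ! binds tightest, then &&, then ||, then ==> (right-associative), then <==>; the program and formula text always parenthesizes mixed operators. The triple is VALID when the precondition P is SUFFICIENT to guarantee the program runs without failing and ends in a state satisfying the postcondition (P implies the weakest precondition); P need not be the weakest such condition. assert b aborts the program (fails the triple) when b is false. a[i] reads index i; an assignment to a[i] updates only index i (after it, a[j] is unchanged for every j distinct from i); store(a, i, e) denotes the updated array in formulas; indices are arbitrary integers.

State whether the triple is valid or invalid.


Working backward. After the program, the postcondition ((2*a[2] + x <= -6 <==> e - 2 >= e + x - 8) || x + x - 4 <= 9) && ((2*x + 6 < e - 1 ==> a[e] - 2*e > 3) ==> (2*data[e] + 5 == x <==> e - e - 7 != -3)) must hold; in canonical form it is ((2*a[2] + x <= -6 <==> x <= 6) || 2*x <= 13) && ((2*x < e - 7 ==> a[e] > 2*e + 3) ==> 2*data[e] == x - 5).
Before skip: ((2*a[2] + x <= -6 <==> x <= 6) || 2*x <= 13) && ((2*x < e - 7 ==> a[e] > 2*e + 3) ==> 2*data[e] == x - 5)
Then branch requires ((2*store(a, x, 3*a[0] - 26)[2] + x <= -6 <==> x <= 6) || 2*x <= 13) && ((2*x < a[0] - 15 ==> store(a, x, 3*a[0] - 26)[a[0] - 8] > 2*a[0] - 13) ==> 2*data[a[0] - 8] == x - 5); else branch requires (2*a[x + 7] <= 0 ==> a[e] < 14) && ((2*a[2] + x <= -13 <==> x <= -1) || 2*x <= -1) && ((2*x < e - 21 ==> a[e] > 2*e + 3) ==> 2*data[e] == x + 2).
Before the if: ((data[1] == 2 || 3*e == -7) ==> (((2*store(a, x, 3*a[0] - 26)[2] + x <= -6 <==> x <= 6) || 2*x <= 13) && ((2*x < a[0] - 15 ==> store(a, x, 3*a[0] - 26)[a[0] - 8] > 2*a[0] - 13) ==> 2*data[a[0] - 8] == x - 5))) && ((!(data[1] == 2 || 3*e == -7)) ==> ((2*a[x + 7] <= 0 ==> a[e] < 14) && ((2*a[2] + x <= -13 <==> x <= -1) || 2*x <= -1) && ((2*x < e - 21 ==> a[e] > 2*e + 3) ==> 2*data[e] == x + 2)))
The weakest precondition is ((data[1] == 2 || 3*e == -7) ==> (((2*store(a, x, 3*a[0] - 26)[2] + x <= -6 <==> x <= 6) || 2*x <= 13) && ((2*x < a[0] - 15 ==> store(a, x, 3*a[0] - 26)[a[0] - 8] > 2*a[0] - 13) ==> 2*data[a[0] - 8] == x - 5))) && ((!(data[1] == 2 || 3*e == -7)) ==> ((2*a[x + 7] <= 0 ==> a[e] < 14) && ((2*a[2] + x <= -13 <==> x <= -1) || 2*x <= -1) && ((2*x < e - 21 ==> a[e] > 2*e + 3) ==> 2*data[e] == x + 2))).
Check whether ((data[1] == 2 || 3*e == -7) ==> ((a[0] > 15 ==> store(a, 0, 3*a[0] - 26)[a[0] - 8] > 2*a[0] - 13) ==> 2*data[a[0] - 8] == -5)) && ((!(data[1] == 2 || 3*e == -7)) ==> ((2*a[7] <= 0 ==> a[e] < 14) && (!(2*a[2] <= -13)) && ((e > 21 ==> a[e] > 2*e + 3) ==> 2*data[e] == 2))) && x == 0 implies it.
Every state satisfying the precondition satisfies the weakest precondition: the implication holds.
Answer: valid


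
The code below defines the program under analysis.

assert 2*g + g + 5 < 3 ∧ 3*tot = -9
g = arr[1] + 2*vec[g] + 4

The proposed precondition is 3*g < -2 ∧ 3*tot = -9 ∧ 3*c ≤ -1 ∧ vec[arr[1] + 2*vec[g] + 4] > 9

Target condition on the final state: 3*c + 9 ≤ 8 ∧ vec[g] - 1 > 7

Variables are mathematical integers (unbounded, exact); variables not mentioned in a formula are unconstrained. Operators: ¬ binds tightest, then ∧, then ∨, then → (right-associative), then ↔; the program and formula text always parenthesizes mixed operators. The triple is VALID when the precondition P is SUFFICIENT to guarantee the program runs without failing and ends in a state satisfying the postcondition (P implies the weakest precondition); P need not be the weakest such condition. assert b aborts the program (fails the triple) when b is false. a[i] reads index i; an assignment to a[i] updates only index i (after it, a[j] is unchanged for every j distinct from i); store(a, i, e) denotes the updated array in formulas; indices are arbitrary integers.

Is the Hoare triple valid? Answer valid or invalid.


Working backward. After the program, the postcondition 3*c + 9 ≤ 8 ∧ vec[g] - 1 > 7 must hold; in canonical form it is 3*c ≤ -1 ∧ vec[g] > 8.
Before g := arr[1] + 2*vec[g] + 4: 3*c ≤ -1 ∧ vec[arr[1] + 2*vec[g] + 4] > 8
Before assert 2*g + g + 5 < 3 ∧ 3*tot = -9: 3*g < -2 ∧ 3*tot = -9 ∧ 3*c ≤ -1 ∧ vec[arr[1] + 2*vec[g] + 4] > 8
The weakest precondition is 3*g < -2 ∧ 3*tot = -9 ∧ 3*c ≤ -1 ∧ vec[arr[1] + 2*vec[g] + 4] > 8.
Check whether 3*g < -2 ∧ 3*tot = -9 ∧ 3*c ≤ -1 ∧ vec[arr[1] + 2*vec[g] + 4] > 9 implies it.
Every state satisfying the precondition satisfies the weakest precondition: the implication holds.
Answer: valid


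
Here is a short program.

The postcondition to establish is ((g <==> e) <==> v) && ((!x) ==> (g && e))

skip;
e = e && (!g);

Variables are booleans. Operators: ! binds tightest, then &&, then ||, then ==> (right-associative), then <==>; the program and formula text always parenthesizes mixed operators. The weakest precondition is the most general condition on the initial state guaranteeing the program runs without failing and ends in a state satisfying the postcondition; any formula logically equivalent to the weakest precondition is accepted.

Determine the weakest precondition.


Working backward. After the program, ((g <==> e) <==> v) && ((!x) ==> (g && e)) must hold.
Before e := e && (!g): ((g <==> (e && (!g))) <==> v) && x
Before skip: ((g <==> (e && (!g))) <==> v) && x
Answer: WP = ((g <==> (e && (!g))) <==> v) && x


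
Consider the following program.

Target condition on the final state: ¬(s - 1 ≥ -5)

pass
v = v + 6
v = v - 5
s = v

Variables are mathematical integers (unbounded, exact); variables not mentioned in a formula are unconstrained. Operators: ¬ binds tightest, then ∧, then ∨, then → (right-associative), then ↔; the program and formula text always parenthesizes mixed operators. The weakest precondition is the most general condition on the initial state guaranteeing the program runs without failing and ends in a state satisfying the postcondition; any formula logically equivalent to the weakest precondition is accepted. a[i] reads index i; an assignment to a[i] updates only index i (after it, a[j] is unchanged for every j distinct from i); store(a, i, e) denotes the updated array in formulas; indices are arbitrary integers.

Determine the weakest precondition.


Working backward. After the program, the postcondition ¬(s - 1 ≥ -5) must hold; in canonical form it is ¬(s ≥ -4).
Before s := v: ¬(v ≥ -4)
Before v := v - 5: ¬(v ≥ 1)
Before v := v + 6: ¬(v ≥ -5)
Before skip: ¬(v ≥ -5)
Answer: WP = ¬(v ≥ -5)


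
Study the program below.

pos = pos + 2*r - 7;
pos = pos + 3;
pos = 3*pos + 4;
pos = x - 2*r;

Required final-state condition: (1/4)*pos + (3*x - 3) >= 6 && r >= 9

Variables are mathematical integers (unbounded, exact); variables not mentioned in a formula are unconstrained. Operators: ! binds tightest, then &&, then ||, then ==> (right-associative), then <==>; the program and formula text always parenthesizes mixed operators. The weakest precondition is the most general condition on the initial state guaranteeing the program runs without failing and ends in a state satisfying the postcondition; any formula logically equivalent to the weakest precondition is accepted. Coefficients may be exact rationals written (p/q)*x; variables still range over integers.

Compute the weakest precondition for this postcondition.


Working backward. After the program, the postcondition (1/4)*pos + (3*x - 3) >= 6 && r >= 9 must hold; in canonical form it is (1/4)*pos + 3*x >= 9 && r >= 9.
Before pos := x - 2*r: (13/4)*x >= (1/2)*r + 9 && r >= 9
Before pos := 3*pos + 4: (13/4)*x >= (1/2)*r + 9 && r >= 9
Before pos := pos + 3: (13/4)*x >= (1/2)*r + 9 && r >= 9
Before pos := pos + 2*r - 7: (13/4)*x >= (1/2)*r + 9 && r >= 9
Answer: WP = (13/4)*x >= (1/2)*r + 9 && r >= 9


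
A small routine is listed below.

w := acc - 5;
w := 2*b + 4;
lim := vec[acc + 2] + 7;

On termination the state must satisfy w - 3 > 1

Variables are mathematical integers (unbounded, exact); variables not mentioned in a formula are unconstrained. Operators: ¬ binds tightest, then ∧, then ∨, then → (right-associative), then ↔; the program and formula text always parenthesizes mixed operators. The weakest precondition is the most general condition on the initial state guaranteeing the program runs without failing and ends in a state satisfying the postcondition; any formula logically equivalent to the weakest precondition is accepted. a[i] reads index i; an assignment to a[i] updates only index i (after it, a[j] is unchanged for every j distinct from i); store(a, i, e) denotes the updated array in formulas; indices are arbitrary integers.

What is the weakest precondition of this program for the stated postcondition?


Working backward. After the program, the postcondition w - 3 > 1 must hold; in canonical form it is w > 4.
Before lim := vec[acc + 2] + 7: w > 4
Before w := 2*b + 4: 2*b > 0
Before w := acc - 5: 2*b > 0
Answer: WP = 2*b > 0


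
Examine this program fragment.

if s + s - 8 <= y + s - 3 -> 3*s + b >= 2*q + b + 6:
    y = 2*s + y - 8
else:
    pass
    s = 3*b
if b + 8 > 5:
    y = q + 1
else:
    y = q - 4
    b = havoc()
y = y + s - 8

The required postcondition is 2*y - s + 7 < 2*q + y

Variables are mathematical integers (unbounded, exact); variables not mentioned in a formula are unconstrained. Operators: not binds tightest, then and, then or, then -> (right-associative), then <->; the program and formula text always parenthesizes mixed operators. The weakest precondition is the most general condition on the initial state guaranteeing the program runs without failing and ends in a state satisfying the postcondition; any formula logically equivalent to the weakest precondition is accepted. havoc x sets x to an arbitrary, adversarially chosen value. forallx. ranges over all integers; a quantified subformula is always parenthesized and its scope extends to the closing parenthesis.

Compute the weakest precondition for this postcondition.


Working backward. After the program, the postcondition 2*y - s + 7 < 2*q + y must hold; in canonical form it is y < 2*q + s - 7.
Before y := y + s - 8: y < 2*q + 1
Then branch requires q > 0; else branch requires q > -5.
Before the if: (b > -3 -> q > 0) and ((not (b > -3)) -> q > -5)
Then branch requires (b > -3 -> q > 0) and ((not (b > -3)) -> q > -5); else branch requires (b > -3 -> q > 0) and ((not (b > -3)) -> q > -5).
Before the if: ((s <= y + 5 -> 3*s >= 2*q + 6) -> ((b > -3 -> q > 0) and ((not (b > -3)) -> q > -5))) and ((not (s <= y + 5 -> 3*s >= 2*q + 6)) -> ((b > -3 -> q > 0) and ((not (b > -3)) -> q > -5)))
Answer: WP = ((s <= y + 5 -> 3*s >= 2*q + 6) -> ((b > -3 -> q > 0) and ((not (b > -3)) -> q > -5))) and ((not (s <= y + 5 -> 3*s >= 2*q + 6)) -> ((b > -3 -> q > 0) and ((not (b > -3)) -> q > -5)))


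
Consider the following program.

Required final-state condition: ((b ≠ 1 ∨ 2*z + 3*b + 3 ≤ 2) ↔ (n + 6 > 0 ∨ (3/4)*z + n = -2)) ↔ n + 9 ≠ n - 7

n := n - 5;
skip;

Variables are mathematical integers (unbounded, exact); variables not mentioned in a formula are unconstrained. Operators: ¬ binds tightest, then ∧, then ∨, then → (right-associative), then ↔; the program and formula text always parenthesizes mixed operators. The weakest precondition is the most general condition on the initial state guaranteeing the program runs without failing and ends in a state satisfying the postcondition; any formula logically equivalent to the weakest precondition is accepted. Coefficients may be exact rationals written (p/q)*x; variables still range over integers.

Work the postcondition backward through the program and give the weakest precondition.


Working backward. After the program, the postcondition ((b ≠ 1 ∨ 2*z + 3*b + 3 ≤ 2) ↔ (n + 6 > 0 ∨ (3/4)*z + n = -2)) ↔ n + 9 ≠ n - 7 must hold; in canonical form it is (b ≠ 1 ∨ 3*b + 2*z ≤ -1) ↔ (n > -6 ∨ n + (3/4)*z = -2).
Before skip: (b ≠ 1 ∨ 3*b + 2*z ≤ -1) ↔ (n > -6 ∨ n + (3/4)*z = -2)
Before n := n - 5: (b ≠ 1 ∨ 3*b + 2*z ≤ -1) ↔ (n > -1 ∨ n + (3/4)*z = 3)
Answer: WP = (b ≠ 1 ∨ 3*b + 2*z ≤ -1) ↔ (n > -1 ∨ n + (3/4)*z = 3)


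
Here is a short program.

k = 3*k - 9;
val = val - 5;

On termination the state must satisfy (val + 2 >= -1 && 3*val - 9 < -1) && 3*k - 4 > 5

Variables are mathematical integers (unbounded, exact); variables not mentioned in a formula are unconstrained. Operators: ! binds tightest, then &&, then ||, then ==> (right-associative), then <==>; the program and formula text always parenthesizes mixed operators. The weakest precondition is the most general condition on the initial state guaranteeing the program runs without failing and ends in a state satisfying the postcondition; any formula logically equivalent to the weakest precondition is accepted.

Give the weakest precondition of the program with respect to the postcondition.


Working backward. After the program, the postcondition (val + 2 >= -1 && 3*val - 9 < -1) && 3*k - 4 > 5 must hold; in canonical form it is val >= -3 && 3*val < 8 && 3*k > 9.
Before val := val - 5: val >= 2 && 3*val < 23 && 3*k > 9
Before k := 3*k - 9: val >= 2 && 3*val < 23 && 9*k > 36
Answer: WP = val >= 2 && 3*val < 23 && 9*k > 36


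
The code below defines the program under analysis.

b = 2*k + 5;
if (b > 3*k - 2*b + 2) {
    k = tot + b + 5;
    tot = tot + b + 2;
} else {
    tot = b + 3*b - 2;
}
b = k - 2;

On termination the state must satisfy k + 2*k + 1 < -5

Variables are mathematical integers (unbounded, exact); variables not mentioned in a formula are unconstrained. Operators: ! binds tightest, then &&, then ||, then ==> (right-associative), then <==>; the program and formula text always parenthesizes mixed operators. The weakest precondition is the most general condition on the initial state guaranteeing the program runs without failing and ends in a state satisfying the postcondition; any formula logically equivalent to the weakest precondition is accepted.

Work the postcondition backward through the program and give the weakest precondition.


Working backward. After the program, the postcondition k + 2*k + 1 < -5 must hold; in canonical form it is 3*k < -6.
Before b := k - 2: 3*k < -6
Then branch requires 3*b + 3*tot < -21; else branch requires 3*k < -6.
Before the if: (3*b > 3*k + 2 ==> 3*b + 3*tot < -21) && ((!(3*b > 3*k + 2)) ==> 3*k < -6)
Before b := 2*k + 5: (3*k > -13 ==> 6*k + 3*tot < -36) && ((!(3*k > -13)) ==> 3*k < -6)
Answer: WP = (3*k > -13 ==> 6*k + 3*tot < -36) && ((!(3*k > -13)) ==> 3*k < -6)


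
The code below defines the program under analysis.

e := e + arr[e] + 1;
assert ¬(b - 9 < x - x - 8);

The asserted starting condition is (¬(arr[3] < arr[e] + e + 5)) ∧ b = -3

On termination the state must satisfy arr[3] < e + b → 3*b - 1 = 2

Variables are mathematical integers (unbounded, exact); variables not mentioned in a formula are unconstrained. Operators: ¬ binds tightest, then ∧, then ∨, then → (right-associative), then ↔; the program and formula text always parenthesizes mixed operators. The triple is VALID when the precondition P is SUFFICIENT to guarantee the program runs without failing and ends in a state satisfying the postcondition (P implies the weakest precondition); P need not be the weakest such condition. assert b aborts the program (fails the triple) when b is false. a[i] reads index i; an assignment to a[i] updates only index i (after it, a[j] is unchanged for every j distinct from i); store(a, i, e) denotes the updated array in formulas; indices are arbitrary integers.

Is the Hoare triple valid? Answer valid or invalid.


Working backward. After the program, the postcondition arr[3] < e + b → 3*b - 1 = 2 must hold; in canonical form it is arr[3] < b + e → 3*b = 3.
Before assert ¬(b - 9 < x - x - 8): (¬(b < 1)) ∧ (arr[3] < b + e → 3*b = 3)
Before e := e + arr[e] + 1: (¬(b < 1)) ∧ (arr[3] < arr[e] + b + e + 1 → 3*b = 3)
The weakest precondition is (¬(b < 1)) ∧ (arr[3] < arr[e] + b + e + 1 → 3*b = 3).
Check whether (¬(arr[3] < arr[e] + e + 5)) ∧ b = -3 implies it.
Countermodel: at the initial state arr = {[-7045] = 7040, [3] = 0, elsewhere 0}, b = -3, e = -7045, the precondition holds but the weakest precondition fails.
Answer: invalid


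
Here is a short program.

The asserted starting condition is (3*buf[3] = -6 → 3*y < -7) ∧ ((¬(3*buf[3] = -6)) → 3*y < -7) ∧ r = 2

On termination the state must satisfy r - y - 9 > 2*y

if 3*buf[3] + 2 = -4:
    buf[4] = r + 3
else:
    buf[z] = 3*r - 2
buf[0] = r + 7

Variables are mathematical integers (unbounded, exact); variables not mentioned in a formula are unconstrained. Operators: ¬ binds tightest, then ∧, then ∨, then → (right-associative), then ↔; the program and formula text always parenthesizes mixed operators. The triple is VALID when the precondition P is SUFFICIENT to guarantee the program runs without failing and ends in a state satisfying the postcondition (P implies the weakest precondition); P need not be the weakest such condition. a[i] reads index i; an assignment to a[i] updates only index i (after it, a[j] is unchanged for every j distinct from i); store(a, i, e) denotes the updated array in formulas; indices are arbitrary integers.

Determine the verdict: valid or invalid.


Working backward. After the program, the postcondition r - y - 9 > 2*y must hold; in canonical form it is r > 3*y + 9.
Before buf[0] := r + 7: r > 3*y + 9
Then branch requires r > 3*y + 9; else branch requires r > 3*y + 9.
Before the if: (3*buf[3] = -6 → r > 3*y + 9) ∧ ((¬(3*buf[3] = -6)) → r > 3*y + 9)
The weakest precondition is (3*buf[3] = -6 → r > 3*y + 9) ∧ ((¬(3*buf[3] = -6)) → r > 3*y + 9).
Check whether (3*buf[3] = -6 → 3*y < -7) ∧ ((¬(3*buf[3] = -6)) → 3*y < -7) ∧ r = 2 implies it.
Every state satisfying the precondition satisfies the weakest precondition: the implication holds.
Answer: valid


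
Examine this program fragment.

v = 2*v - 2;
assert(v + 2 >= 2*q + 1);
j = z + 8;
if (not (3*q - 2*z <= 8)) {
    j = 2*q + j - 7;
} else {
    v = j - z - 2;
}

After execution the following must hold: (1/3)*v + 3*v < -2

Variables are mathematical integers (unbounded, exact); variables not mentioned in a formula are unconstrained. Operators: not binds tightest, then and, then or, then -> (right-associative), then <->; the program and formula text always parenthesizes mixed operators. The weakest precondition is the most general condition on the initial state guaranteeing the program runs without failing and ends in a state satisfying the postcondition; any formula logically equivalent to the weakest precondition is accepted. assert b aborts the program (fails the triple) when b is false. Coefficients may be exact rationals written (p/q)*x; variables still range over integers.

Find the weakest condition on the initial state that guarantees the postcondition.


Working backward. After the program, the postcondition (1/3)*v + 3*v < -2 must hold; in canonical form it is (10/3)*v < -2.
Then branch requires (10/3)*v < -2; else branch requires (10/3)*j < (10/3)*z + 14/3.
Before the if: ((not (3*q <= 2*z + 8)) -> (10/3)*v < -2) and (3*q <= 2*z + 8 -> (10/3)*j < (10/3)*z + 14/3)
Before j := z + 8: ((not (3*q <= 2*z + 8)) -> (10/3)*v < -2) and (not (3*q <= 2*z + 8))
Before assert v + 2 >= 2*q + 1: v >= 2*q - 1 and ((not (3*q <= 2*z + 8)) -> (10/3)*v < -2) and (not (3*q <= 2*z + 8))
Before v := 2*v - 2: 2*v >= 2*q + 1 and ((not (3*q <= 2*z + 8)) -> (20/3)*v < 14/3) and (not (3*q <= 2*z + 8))
Answer: WP = 2*v >= 2*q + 1 and ((not (3*q <= 2*z + 8)) -> (20/3)*v < 14/3) and (not (3*q <= 2*z + 8))


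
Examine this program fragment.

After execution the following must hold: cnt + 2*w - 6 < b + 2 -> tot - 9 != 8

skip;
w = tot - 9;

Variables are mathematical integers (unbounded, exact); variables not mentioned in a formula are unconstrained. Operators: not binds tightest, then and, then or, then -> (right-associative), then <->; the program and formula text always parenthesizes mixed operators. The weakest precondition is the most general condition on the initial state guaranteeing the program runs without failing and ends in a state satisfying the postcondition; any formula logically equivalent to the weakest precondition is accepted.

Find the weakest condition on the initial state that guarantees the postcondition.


Working backward. After the program, the postcondition cnt + 2*w - 6 < b + 2 -> tot - 9 != 8 must hold; in canonical form it is cnt + 2*w < b + 8 -> tot != 17.
Before w := tot - 9: cnt + 2*tot < b + 26 -> tot != 17
Before skip: cnt + 2*tot < b + 26 -> tot != 17
Answer: WP = cnt + 2*tot < b + 26 -> tot != 17


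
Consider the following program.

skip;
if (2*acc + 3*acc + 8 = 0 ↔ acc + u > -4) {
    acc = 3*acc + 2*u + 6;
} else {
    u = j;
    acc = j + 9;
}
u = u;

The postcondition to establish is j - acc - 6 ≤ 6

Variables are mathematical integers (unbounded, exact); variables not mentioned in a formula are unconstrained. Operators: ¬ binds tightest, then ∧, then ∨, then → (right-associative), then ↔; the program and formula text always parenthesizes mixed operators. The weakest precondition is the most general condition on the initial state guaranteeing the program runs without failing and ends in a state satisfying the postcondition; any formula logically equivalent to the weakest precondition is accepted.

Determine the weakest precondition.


Working backward. After the program, the postcondition j - acc - 6 ≤ 6 must hold; in canonical form it is j ≤ acc + 12.
Before u := u: j ≤ acc + 12
Then branch requires j ≤ 3*acc + 2*u + 18; else branch requires true.
Before the if: (5*acc = -8 ↔ acc + u > -4) → j ≤ 3*acc + 2*u + 18
Before skip: (5*acc = -8 ↔ acc + u > -4) → j ≤ 3*acc + 2*u + 18
Answer: WP = (5*acc = -8 ↔ acc + u > -4) → j ≤ 3*acc + 2*u + 18


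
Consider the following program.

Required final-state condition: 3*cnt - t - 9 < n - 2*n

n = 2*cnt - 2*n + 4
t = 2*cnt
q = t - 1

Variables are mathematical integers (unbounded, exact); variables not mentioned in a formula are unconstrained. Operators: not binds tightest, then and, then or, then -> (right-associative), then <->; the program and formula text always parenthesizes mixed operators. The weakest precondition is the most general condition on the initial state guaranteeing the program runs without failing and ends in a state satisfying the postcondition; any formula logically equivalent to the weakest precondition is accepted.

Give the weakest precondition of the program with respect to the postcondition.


Working backward. After the program, the postcondition 3*cnt - t - 9 < n - 2*n must hold; in canonical form it is 3*cnt + n < t + 9.
Before q := t - 1: 3*cnt + n < t + 9
Before t := 2*cnt: cnt + n < 9
Before n := 2*cnt - 2*n + 4: 3*cnt < 2*n + 5
Answer: WP = 3*cnt < 2*n + 5


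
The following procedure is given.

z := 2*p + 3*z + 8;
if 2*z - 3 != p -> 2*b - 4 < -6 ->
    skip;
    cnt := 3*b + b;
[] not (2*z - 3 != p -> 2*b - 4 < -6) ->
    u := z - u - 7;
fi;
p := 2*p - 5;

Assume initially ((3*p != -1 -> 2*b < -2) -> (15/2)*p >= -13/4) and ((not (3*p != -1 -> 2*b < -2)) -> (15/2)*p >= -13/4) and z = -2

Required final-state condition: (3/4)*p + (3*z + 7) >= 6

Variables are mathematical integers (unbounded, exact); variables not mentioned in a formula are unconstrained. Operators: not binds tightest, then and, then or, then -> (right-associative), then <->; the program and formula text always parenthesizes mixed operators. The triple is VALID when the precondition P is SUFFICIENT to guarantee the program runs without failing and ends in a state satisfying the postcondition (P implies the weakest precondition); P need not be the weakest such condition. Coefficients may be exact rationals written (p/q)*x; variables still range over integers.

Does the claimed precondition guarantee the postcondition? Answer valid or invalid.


Working backward. After the program, the postcondition (3/4)*p + (3*z + 7) >= 6 must hold; in canonical form it is (3/4)*p + 3*z >= -1.
Before p := 2*p - 5: (3/2)*p + 3*z >= 11/4
Then branch requires (3/2)*p + 3*z >= 11/4; else branch requires (3/2)*p + 3*z >= 11/4.
Before the if: ((2*z != p + 3 -> 2*b < -2) -> (3/2)*p + 3*z >= 11/4) and ((not (2*z != p + 3 -> 2*b < -2)) -> (3/2)*p + 3*z >= 11/4)
Before z := 2*p + 3*z + 8: ((3*p + 6*z != -13 -> 2*b < -2) -> (15/2)*p + 9*z >= -85/4) and ((not (3*p + 6*z != -13 -> 2*b < -2)) -> (15/2)*p + 9*z >= -85/4)
The weakest precondition is ((3*p + 6*z != -13 -> 2*b < -2) -> (15/2)*p + 9*z >= -85/4) and ((not (3*p + 6*z != -13 -> 2*b < -2)) -> (15/2)*p + 9*z >= -85/4).
Check whether ((3*p != -1 -> 2*b < -2) -> (15/2)*p >= -13/4) and ((not (3*p != -1 -> 2*b < -2)) -> (15/2)*p >= -13/4) and z = -2 implies it.
Every state satisfying the precondition satisfies the weakest precondition: the implication holds.
Answer: valid


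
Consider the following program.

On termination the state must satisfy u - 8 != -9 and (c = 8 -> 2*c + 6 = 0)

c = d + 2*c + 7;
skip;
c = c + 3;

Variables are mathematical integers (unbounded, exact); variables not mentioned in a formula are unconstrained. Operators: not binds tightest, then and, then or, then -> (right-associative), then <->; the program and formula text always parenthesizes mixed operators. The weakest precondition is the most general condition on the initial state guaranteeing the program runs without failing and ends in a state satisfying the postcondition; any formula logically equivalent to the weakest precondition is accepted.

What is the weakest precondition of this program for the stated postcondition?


Working backward. After the program, the postcondition u - 8 != -9 and (c = 8 -> 2*c + 6 = 0) must hold; in canonical form it is u != -1 and (c = 8 -> 2*c = -6).
Before c := c + 3: u != -1 and (c = 5 -> 2*c = -12)
Before skip: u != -1 and (c = 5 -> 2*c = -12)
Before c := d + 2*c + 7: u != -1 and (2*c + d = -2 -> 4*c + 2*d = -26)
Answer: WP = u != -1 and (2*c + d = -2 -> 4*c + 2*d = -26)


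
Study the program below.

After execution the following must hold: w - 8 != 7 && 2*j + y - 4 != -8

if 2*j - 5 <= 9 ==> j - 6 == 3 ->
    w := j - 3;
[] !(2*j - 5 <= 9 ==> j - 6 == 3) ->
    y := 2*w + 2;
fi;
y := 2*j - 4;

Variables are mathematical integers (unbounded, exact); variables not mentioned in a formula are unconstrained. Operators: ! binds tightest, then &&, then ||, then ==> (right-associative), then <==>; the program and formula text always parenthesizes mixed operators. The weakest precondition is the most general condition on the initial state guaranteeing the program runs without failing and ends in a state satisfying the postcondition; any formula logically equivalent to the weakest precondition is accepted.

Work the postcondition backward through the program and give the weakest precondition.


Working backward. After the program, the postcondition w - 8 != 7 && 2*j + y - 4 != -8 must hold; in canonical form it is w != 15 && 2*j + y != -4.
Before y := 2*j - 4: w != 15 && 4*j != 0
Then branch requires j != 18 && 4*j != 0; else branch requires w != 15 && 4*j != 0.
Before the if: ((2*j <= 14 ==> j == 9) ==> (j != 18 && 4*j != 0)) && ((!(2*j <= 14 ==> j == 9)) ==> (w != 15 && 4*j != 0))
Answer: WP = ((2*j <= 14 ==> j == 9) ==> (j != 18 && 4*j != 0)) && ((!(2*j <= 14 ==> j == 9)) ==> (w != 15 && 4*j != 0))


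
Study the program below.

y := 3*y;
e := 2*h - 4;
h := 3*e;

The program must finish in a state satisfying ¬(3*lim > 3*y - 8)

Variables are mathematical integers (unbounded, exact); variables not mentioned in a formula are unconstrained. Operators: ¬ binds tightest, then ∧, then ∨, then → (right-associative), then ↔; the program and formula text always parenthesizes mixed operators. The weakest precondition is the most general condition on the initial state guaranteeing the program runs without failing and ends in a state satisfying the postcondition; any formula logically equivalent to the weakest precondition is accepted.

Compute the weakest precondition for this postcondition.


Working backward. After the program, ¬(3*lim > 3*y - 8) must hold.
Before h := 3*e: ¬(3*lim > 3*y - 8)
Before e := 2*h - 4: ¬(3*lim > 3*y - 8)
Before y := 3*y: ¬(3*lim > 9*y - 8)
Answer: WP = ¬(3*lim > 9*y - 8)


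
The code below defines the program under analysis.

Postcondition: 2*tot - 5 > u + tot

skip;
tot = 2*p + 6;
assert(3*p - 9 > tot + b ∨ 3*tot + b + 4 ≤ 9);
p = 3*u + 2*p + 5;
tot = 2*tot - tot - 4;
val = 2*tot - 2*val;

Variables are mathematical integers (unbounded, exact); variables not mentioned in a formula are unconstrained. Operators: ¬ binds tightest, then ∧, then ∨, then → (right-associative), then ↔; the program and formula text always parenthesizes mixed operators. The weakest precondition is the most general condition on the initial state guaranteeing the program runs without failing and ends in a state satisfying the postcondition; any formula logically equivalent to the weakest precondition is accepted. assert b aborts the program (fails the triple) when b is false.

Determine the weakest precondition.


Working backward. After the program, the postcondition 2*tot - 5 > u + tot must hold; in canonical form it is tot > u + 5.
Before val := 2*tot - 2*val: tot > u + 5
Before tot := 2*tot - tot - 4: tot > u + 9
Before p := 3*u + 2*p + 5: tot > u + 9
Before assert 3*p - 9 > tot + b ∨ 3*tot + b + 4 ≤ 9: (3*p > b + tot + 9 ∨ b + 3*tot ≤ 5) ∧ tot > u + 9
Before tot := 2*p + 6: (p > b + 15 ∨ b + 6*p ≤ -13) ∧ 2*p > u + 3
Before skip: (p > b + 15 ∨ b + 6*p ≤ -13) ∧ 2*p > u + 3
Answer: WP = (p > b + 15 ∨ b + 6*p ≤ -13) ∧ 2*p > u + 3


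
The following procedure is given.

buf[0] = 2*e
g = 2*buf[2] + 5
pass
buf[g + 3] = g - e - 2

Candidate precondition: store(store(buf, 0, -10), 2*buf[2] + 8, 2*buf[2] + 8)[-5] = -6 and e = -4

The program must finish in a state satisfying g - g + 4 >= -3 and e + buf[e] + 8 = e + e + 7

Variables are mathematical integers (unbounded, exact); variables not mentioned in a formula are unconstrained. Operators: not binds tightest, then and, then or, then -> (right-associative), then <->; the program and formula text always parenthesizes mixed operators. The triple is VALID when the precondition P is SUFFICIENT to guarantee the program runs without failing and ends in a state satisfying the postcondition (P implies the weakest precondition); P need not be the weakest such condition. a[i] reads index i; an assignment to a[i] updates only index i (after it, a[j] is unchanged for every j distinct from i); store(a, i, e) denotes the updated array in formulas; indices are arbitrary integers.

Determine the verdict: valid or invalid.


Working backward. After the program, the postcondition g - g + 4 >= -3 and e + buf[e] + 8 = e + e + 7 must hold; in canonical form it is buf[e] = e - 1.
Before buf[g + 3] := g - e - 2: store(buf, g + 3, -e + g - 2)[e] = e - 1
Before skip: store(buf, g + 3, -e + g - 2)[e] = e - 1
Before g := 2*buf[2] + 5: store(buf, 2*buf[2] + 8, 2*buf[2] - e + 3)[e] = e - 1
Before buf[0] := 2*e: store(store(buf, 0, 2*e), 2*buf[2] + 8, 2*buf[2] - e + 3)[e] = e - 1
The weakest precondition is store(store(buf, 0, 2*e), 2*buf[2] + 8, 2*buf[2] - e + 3)[e] = e - 1.
Check whether store(store(buf, 0, -10), 2*buf[2] + 8, 2*buf[2] + 8)[-5] = -6 and e = -4 implies it.
Countermodel: at the initial state buf = {[-5] = -6, [-4] = 5, [0] = 3, [2] = 15516, [31040] = 3, elsewhere 3}, e = -4, the precondition holds but the weakest precondition fails.
Answer: invalid


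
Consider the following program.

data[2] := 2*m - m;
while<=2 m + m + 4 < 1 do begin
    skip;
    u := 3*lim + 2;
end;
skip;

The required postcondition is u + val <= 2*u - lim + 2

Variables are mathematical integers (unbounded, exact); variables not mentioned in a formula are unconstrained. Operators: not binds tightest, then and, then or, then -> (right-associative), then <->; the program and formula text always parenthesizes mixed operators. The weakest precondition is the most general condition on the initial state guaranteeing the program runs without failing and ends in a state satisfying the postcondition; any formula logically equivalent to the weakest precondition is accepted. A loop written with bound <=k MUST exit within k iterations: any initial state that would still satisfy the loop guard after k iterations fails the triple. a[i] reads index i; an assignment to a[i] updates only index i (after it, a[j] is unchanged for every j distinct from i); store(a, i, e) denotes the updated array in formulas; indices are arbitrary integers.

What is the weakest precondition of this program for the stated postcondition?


Working backward. After the program, the postcondition u + val <= 2*u - lim + 2 must hold; in canonical form it is lim + val <= u + 2.
Before skip: lim + val <= u + 2
Before the loop (bound <=2), unroll the exhaustion recursion (WP_0 = exit-now case; WP_j = one more guarded iteration, up to j = 2):
  WP_0: (not (2*m < -3)) and lim + val <= u + 2
  WP_1: (2*m < -3 -> ((not (2*m < -3)) and val <= 2*lim + 4)) and ((not (2*m < -3)) -> lim + val <= u + 2)
  WP_2: (2*m < -3 -> ((2*m < -3 -> ((not (2*m < -3)) and val <= 2*lim + 4)) and ((not (2*m < -3)) -> val <= 2*lim + 4))) and ((not (2*m < -3)) -> lim + val <= u + 2)
So before the loop: (2*m < -3 -> ((2*m < -3 -> ((not (2*m < -3)) and val <= 2*lim + 4)) and ((not (2*m < -3)) -> val <= 2*lim + 4))) and ((not (2*m < -3)) -> lim + val <= u + 2)
Before data[2] := 2*m - m: (2*m < -3 -> ((2*m < -3 -> ((not (2*m < -3)) and val <= 2*lim + 4)) and ((not (2*m < -3)) -> val <= 2*lim + 4))) and ((not (2*m < -3)) -> lim + val <= u + 2)
Answer: WP = (2*m < -3 -> ((2*m < -3 -> ((not (2*m < -3)) and val <= 2*lim + 4)) and ((not (2*m < -3)) -> val <= 2*lim + 4))) and ((not (2*m < -3)) -> lim + val <= u + 2)


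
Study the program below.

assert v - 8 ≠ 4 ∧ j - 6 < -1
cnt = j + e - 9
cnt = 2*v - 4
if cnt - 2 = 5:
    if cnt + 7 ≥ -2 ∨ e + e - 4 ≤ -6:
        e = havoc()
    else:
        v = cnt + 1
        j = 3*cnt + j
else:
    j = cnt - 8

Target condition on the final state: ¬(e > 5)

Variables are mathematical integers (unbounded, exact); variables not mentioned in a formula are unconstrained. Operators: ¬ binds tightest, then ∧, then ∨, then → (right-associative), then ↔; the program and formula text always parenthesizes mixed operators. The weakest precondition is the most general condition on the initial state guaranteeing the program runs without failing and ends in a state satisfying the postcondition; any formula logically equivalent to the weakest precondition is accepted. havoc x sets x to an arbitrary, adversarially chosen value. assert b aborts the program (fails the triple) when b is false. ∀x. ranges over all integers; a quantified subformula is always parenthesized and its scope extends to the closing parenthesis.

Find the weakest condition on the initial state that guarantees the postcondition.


Working backward. After the program, ¬(e > 5) must hold.
Then branch requires ((cnt ≥ -9 ∨ 2*e ≤ -2) → (∀e_1. (¬(e_1 > 5)))) ∧ ((¬(cnt ≥ -9 ∨ 2*e ≤ -2)) → (¬(e > 5))); else branch requires ¬(e > 5).
Before the if: (cnt = 7 → (((cnt ≥ -9 ∨ 2*e ≤ -2) → (∀e_1. (¬(e_1 > 5)))) ∧ ((¬(cnt ≥ -9 ∨ 2*e ≤ -2)) → (¬(e > 5))))) ∧ ((¬(cnt = 7)) → (¬(e > 5)))
Before cnt := 2*v - 4: (2*v = 11 → (((2*v ≥ -5 ∨ 2*e ≤ -2) → (∀e_1. (¬(e_1 > 5)))) ∧ ((¬(2*v ≥ -5 ∨ 2*e ≤ -2)) → (¬(e > 5))))) ∧ ((¬(2*v = 11)) → (¬(e > 5)))
Before cnt := j + e - 9: (2*v = 11 → (((2*v ≥ -5 ∨ 2*e ≤ -2) → (∀e_1. (¬(e_1 > 5)))) ∧ ((¬(2*v ≥ -5 ∨ 2*e ≤ -2)) → (¬(e > 5))))) ∧ ((¬(2*v = 11)) → (¬(e > 5)))
Before assert v - 8 ≠ 4 ∧ j - 6 < -1: v ≠ 12 ∧ j < 5 ∧ (2*v = 11 → (((2*v ≥ -5 ∨ 2*e ≤ -2) → (∀e_1. (¬(e_1 > 5)))) ∧ ((¬(2*v ≥ -5 ∨ 2*e ≤ -2)) → (¬(e > 5))))) ∧ ((¬(2*v = 11)) → (¬(e > 5)))
Answer: WP = v ≠ 12 ∧ j < 5 ∧ (2*v = 11 → (((2*v ≥ -5 ∨ 2*e ≤ -2) → (∀e_1. (¬(e_1 > 5)))) ∧ ((¬(2*v ≥ -5 ∨ 2*e ≤ -2)) → (¬(e > 5))))) ∧ ((¬(2*v = 11)) → (¬(e > 5)))
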